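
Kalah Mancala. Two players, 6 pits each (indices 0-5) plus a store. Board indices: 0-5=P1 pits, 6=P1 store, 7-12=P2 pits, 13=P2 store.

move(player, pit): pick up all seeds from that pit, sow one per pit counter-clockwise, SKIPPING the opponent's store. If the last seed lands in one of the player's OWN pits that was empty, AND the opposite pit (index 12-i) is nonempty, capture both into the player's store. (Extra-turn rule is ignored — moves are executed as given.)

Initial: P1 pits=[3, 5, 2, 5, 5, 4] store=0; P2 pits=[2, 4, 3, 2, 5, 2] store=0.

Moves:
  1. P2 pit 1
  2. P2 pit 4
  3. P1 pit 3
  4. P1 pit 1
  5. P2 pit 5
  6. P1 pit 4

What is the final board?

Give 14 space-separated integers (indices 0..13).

Move 1: P2 pit1 -> P1=[3,5,2,5,5,4](0) P2=[2,0,4,3,6,3](0)
Move 2: P2 pit4 -> P1=[4,6,3,6,5,4](0) P2=[2,0,4,3,0,4](1)
Move 3: P1 pit3 -> P1=[4,6,3,0,6,5](1) P2=[3,1,5,3,0,4](1)
Move 4: P1 pit1 -> P1=[4,0,4,1,7,6](2) P2=[4,1,5,3,0,4](1)
Move 5: P2 pit5 -> P1=[5,1,5,1,7,6](2) P2=[4,1,5,3,0,0](2)
Move 6: P1 pit4 -> P1=[5,1,5,1,0,7](3) P2=[5,2,6,4,1,0](2)

Answer: 5 1 5 1 0 7 3 5 2 6 4 1 0 2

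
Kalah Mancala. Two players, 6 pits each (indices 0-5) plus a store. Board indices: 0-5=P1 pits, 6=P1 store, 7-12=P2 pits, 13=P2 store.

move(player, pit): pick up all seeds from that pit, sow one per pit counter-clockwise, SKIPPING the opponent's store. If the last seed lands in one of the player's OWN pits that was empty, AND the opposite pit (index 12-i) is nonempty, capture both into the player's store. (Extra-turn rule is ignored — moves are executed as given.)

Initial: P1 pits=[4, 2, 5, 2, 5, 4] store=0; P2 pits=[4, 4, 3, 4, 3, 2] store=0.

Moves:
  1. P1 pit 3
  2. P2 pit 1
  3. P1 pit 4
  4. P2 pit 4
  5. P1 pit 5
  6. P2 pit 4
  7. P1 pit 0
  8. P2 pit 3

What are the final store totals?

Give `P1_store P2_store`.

Answer: 9 2

Derivation:
Move 1: P1 pit3 -> P1=[4,2,5,0,6,5](0) P2=[4,4,3,4,3,2](0)
Move 2: P2 pit1 -> P1=[4,2,5,0,6,5](0) P2=[4,0,4,5,4,3](0)
Move 3: P1 pit4 -> P1=[4,2,5,0,0,6](1) P2=[5,1,5,6,4,3](0)
Move 4: P2 pit4 -> P1=[5,3,5,0,0,6](1) P2=[5,1,5,6,0,4](1)
Move 5: P1 pit5 -> P1=[5,3,5,0,0,0](2) P2=[6,2,6,7,1,4](1)
Move 6: P2 pit4 -> P1=[5,3,5,0,0,0](2) P2=[6,2,6,7,0,5](1)
Move 7: P1 pit0 -> P1=[0,4,6,1,1,0](9) P2=[0,2,6,7,0,5](1)
Move 8: P2 pit3 -> P1=[1,5,7,2,1,0](9) P2=[0,2,6,0,1,6](2)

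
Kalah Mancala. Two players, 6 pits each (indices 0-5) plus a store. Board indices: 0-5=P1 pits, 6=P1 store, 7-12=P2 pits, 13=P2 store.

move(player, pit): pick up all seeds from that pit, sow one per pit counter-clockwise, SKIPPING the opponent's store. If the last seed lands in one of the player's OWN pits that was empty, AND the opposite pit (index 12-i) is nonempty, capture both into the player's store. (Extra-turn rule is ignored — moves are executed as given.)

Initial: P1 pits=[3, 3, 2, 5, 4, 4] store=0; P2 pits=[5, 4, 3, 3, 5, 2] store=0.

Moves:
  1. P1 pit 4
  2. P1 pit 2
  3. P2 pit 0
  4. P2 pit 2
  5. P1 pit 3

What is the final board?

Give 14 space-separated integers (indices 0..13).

Answer: 3 3 0 0 1 6 8 1 2 1 5 7 4 2

Derivation:
Move 1: P1 pit4 -> P1=[3,3,2,5,0,5](1) P2=[6,5,3,3,5,2](0)
Move 2: P1 pit2 -> P1=[3,3,0,6,0,5](7) P2=[6,0,3,3,5,2](0)
Move 3: P2 pit0 -> P1=[3,3,0,6,0,5](7) P2=[0,1,4,4,6,3](1)
Move 4: P2 pit2 -> P1=[3,3,0,6,0,5](7) P2=[0,1,0,5,7,4](2)
Move 5: P1 pit3 -> P1=[3,3,0,0,1,6](8) P2=[1,2,1,5,7,4](2)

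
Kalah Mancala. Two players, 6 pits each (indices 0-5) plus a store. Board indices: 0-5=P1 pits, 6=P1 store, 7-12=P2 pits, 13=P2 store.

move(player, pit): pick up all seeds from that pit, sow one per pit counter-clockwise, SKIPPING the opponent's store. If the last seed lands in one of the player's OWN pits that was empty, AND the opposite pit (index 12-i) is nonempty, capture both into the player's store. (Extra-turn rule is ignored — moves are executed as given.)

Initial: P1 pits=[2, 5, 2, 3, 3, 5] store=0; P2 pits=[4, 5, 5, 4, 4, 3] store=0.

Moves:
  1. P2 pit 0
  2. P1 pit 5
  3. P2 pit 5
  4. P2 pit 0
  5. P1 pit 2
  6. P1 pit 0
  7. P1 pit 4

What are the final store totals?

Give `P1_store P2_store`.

Answer: 2 1

Derivation:
Move 1: P2 pit0 -> P1=[2,5,2,3,3,5](0) P2=[0,6,6,5,5,3](0)
Move 2: P1 pit5 -> P1=[2,5,2,3,3,0](1) P2=[1,7,7,6,5,3](0)
Move 3: P2 pit5 -> P1=[3,6,2,3,3,0](1) P2=[1,7,7,6,5,0](1)
Move 4: P2 pit0 -> P1=[3,6,2,3,3,0](1) P2=[0,8,7,6,5,0](1)
Move 5: P1 pit2 -> P1=[3,6,0,4,4,0](1) P2=[0,8,7,6,5,0](1)
Move 6: P1 pit0 -> P1=[0,7,1,5,4,0](1) P2=[0,8,7,6,5,0](1)
Move 7: P1 pit4 -> P1=[0,7,1,5,0,1](2) P2=[1,9,7,6,5,0](1)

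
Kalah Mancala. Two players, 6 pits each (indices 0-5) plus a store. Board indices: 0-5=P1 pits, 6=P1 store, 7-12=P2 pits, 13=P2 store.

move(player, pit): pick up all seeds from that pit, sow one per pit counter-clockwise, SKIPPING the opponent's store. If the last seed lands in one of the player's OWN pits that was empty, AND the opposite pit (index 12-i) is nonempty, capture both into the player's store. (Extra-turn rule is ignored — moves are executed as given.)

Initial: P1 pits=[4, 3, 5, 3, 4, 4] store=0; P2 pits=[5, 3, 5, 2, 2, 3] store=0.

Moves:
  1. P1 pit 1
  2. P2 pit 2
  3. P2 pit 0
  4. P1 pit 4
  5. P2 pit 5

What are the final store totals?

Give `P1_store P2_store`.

Move 1: P1 pit1 -> P1=[4,0,6,4,5,4](0) P2=[5,3,5,2,2,3](0)
Move 2: P2 pit2 -> P1=[5,0,6,4,5,4](0) P2=[5,3,0,3,3,4](1)
Move 3: P2 pit0 -> P1=[5,0,6,4,5,4](0) P2=[0,4,1,4,4,5](1)
Move 4: P1 pit4 -> P1=[5,0,6,4,0,5](1) P2=[1,5,2,4,4,5](1)
Move 5: P2 pit5 -> P1=[6,1,7,5,0,5](1) P2=[1,5,2,4,4,0](2)

Answer: 1 2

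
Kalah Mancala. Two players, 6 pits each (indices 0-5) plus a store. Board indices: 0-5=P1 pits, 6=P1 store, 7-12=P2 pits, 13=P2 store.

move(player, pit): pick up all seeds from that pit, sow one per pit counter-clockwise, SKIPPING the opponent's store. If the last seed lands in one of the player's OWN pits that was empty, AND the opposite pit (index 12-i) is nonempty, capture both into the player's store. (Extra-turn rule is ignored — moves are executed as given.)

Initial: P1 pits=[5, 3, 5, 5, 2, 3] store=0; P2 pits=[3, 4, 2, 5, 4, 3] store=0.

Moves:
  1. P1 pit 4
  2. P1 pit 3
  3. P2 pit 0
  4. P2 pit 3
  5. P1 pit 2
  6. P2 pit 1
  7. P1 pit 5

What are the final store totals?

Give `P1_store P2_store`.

Move 1: P1 pit4 -> P1=[5,3,5,5,0,4](1) P2=[3,4,2,5,4,3](0)
Move 2: P1 pit3 -> P1=[5,3,5,0,1,5](2) P2=[4,5,2,5,4,3](0)
Move 3: P2 pit0 -> P1=[5,3,5,0,1,5](2) P2=[0,6,3,6,5,3](0)
Move 4: P2 pit3 -> P1=[6,4,6,0,1,5](2) P2=[0,6,3,0,6,4](1)
Move 5: P1 pit2 -> P1=[6,4,0,1,2,6](3) P2=[1,7,3,0,6,4](1)
Move 6: P2 pit1 -> P1=[7,5,0,1,2,6](3) P2=[1,0,4,1,7,5](2)
Move 7: P1 pit5 -> P1=[7,5,0,1,2,0](4) P2=[2,1,5,2,8,5](2)

Answer: 4 2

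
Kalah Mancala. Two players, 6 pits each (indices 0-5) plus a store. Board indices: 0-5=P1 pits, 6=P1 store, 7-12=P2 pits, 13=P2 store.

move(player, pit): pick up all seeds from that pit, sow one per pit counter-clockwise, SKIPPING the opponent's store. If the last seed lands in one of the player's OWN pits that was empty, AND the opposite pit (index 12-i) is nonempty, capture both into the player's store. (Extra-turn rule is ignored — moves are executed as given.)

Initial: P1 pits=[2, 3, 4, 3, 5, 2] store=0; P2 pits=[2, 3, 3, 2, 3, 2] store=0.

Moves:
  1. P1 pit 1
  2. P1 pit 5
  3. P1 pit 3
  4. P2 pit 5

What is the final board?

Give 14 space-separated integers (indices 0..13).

Move 1: P1 pit1 -> P1=[2,0,5,4,6,2](0) P2=[2,3,3,2,3,2](0)
Move 2: P1 pit5 -> P1=[2,0,5,4,6,0](1) P2=[3,3,3,2,3,2](0)
Move 3: P1 pit3 -> P1=[2,0,5,0,7,1](2) P2=[4,3,3,2,3,2](0)
Move 4: P2 pit5 -> P1=[3,0,5,0,7,1](2) P2=[4,3,3,2,3,0](1)

Answer: 3 0 5 0 7 1 2 4 3 3 2 3 0 1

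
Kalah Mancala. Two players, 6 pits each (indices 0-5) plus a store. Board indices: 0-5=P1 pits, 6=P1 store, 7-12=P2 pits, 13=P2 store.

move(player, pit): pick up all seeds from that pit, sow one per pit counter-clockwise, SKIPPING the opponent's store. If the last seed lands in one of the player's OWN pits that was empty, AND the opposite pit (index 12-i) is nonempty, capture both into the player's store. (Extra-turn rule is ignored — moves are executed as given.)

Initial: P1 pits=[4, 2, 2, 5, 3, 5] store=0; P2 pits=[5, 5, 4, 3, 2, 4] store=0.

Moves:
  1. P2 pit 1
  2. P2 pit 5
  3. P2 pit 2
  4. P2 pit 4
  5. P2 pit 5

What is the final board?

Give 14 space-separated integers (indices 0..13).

Answer: 8 4 3 6 3 5 0 5 0 0 5 0 0 5

Derivation:
Move 1: P2 pit1 -> P1=[4,2,2,5,3,5](0) P2=[5,0,5,4,3,5](1)
Move 2: P2 pit5 -> P1=[5,3,3,6,3,5](0) P2=[5,0,5,4,3,0](2)
Move 3: P2 pit2 -> P1=[6,3,3,6,3,5](0) P2=[5,0,0,5,4,1](3)
Move 4: P2 pit4 -> P1=[7,4,3,6,3,5](0) P2=[5,0,0,5,0,2](4)
Move 5: P2 pit5 -> P1=[8,4,3,6,3,5](0) P2=[5,0,0,5,0,0](5)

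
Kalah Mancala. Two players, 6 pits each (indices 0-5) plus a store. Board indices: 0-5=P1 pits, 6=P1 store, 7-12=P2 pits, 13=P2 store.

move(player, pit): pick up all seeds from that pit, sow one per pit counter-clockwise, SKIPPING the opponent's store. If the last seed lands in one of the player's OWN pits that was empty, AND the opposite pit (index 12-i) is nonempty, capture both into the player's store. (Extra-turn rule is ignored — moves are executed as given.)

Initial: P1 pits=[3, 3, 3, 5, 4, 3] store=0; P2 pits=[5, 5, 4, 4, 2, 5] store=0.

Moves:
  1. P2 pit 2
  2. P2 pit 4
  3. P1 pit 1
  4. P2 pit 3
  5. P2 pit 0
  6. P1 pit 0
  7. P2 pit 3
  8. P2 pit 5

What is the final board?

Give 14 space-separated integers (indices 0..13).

Move 1: P2 pit2 -> P1=[3,3,3,5,4,3](0) P2=[5,5,0,5,3,6](1)
Move 2: P2 pit4 -> P1=[4,3,3,5,4,3](0) P2=[5,5,0,5,0,7](2)
Move 3: P1 pit1 -> P1=[4,0,4,6,5,3](0) P2=[5,5,0,5,0,7](2)
Move 4: P2 pit3 -> P1=[5,1,4,6,5,3](0) P2=[5,5,0,0,1,8](3)
Move 5: P2 pit0 -> P1=[5,1,4,6,5,3](0) P2=[0,6,1,1,2,9](3)
Move 6: P1 pit0 -> P1=[0,2,5,7,6,4](0) P2=[0,6,1,1,2,9](3)
Move 7: P2 pit3 -> P1=[0,2,5,7,6,4](0) P2=[0,6,1,0,3,9](3)
Move 8: P2 pit5 -> P1=[1,3,6,8,7,5](0) P2=[1,7,1,0,3,0](4)

Answer: 1 3 6 8 7 5 0 1 7 1 0 3 0 4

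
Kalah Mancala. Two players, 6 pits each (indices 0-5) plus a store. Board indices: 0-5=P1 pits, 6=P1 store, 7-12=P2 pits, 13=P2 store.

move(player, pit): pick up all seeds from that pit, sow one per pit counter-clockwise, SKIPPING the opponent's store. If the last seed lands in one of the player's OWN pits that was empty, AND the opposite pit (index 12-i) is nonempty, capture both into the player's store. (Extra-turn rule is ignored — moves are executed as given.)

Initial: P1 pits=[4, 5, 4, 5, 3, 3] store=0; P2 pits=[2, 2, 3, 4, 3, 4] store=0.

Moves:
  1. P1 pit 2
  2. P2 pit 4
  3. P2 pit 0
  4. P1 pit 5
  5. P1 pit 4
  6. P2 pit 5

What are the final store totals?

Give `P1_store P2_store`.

Move 1: P1 pit2 -> P1=[4,5,0,6,4,4](1) P2=[2,2,3,4,3,4](0)
Move 2: P2 pit4 -> P1=[5,5,0,6,4,4](1) P2=[2,2,3,4,0,5](1)
Move 3: P2 pit0 -> P1=[5,5,0,6,4,4](1) P2=[0,3,4,4,0,5](1)
Move 4: P1 pit5 -> P1=[5,5,0,6,4,0](2) P2=[1,4,5,4,0,5](1)
Move 5: P1 pit4 -> P1=[5,5,0,6,0,1](3) P2=[2,5,5,4,0,5](1)
Move 6: P2 pit5 -> P1=[6,6,1,7,0,1](3) P2=[2,5,5,4,0,0](2)

Answer: 3 2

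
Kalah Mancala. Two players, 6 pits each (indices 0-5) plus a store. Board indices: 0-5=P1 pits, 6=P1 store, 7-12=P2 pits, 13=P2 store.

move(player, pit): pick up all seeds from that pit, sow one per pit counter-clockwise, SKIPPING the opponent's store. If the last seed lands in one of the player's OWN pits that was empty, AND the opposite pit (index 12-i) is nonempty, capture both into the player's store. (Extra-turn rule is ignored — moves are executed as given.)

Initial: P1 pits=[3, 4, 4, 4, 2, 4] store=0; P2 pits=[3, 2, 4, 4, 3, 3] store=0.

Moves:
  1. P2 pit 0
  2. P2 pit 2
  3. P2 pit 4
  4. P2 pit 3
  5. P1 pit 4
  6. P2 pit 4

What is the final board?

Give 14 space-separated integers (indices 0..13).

Move 1: P2 pit0 -> P1=[3,4,4,4,2,4](0) P2=[0,3,5,5,3,3](0)
Move 2: P2 pit2 -> P1=[4,4,4,4,2,4](0) P2=[0,3,0,6,4,4](1)
Move 3: P2 pit4 -> P1=[5,5,4,4,2,4](0) P2=[0,3,0,6,0,5](2)
Move 4: P2 pit3 -> P1=[6,6,5,4,2,4](0) P2=[0,3,0,0,1,6](3)
Move 5: P1 pit4 -> P1=[6,6,5,4,0,5](1) P2=[0,3,0,0,1,6](3)
Move 6: P2 pit4 -> P1=[6,6,5,4,0,5](1) P2=[0,3,0,0,0,7](3)

Answer: 6 6 5 4 0 5 1 0 3 0 0 0 7 3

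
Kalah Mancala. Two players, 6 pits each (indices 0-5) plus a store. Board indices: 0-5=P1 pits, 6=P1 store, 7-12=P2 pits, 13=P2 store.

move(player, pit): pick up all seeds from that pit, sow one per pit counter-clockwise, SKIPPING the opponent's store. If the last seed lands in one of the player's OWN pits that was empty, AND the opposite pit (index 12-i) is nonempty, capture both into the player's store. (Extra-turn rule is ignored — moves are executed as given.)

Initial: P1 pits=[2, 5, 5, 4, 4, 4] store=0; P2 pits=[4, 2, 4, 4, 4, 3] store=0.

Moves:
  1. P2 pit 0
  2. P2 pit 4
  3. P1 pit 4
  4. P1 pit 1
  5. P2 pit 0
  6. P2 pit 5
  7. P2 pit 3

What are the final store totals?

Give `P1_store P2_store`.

Answer: 2 3

Derivation:
Move 1: P2 pit0 -> P1=[2,5,5,4,4,4](0) P2=[0,3,5,5,5,3](0)
Move 2: P2 pit4 -> P1=[3,6,6,4,4,4](0) P2=[0,3,5,5,0,4](1)
Move 3: P1 pit4 -> P1=[3,6,6,4,0,5](1) P2=[1,4,5,5,0,4](1)
Move 4: P1 pit1 -> P1=[3,0,7,5,1,6](2) P2=[2,4,5,5,0,4](1)
Move 5: P2 pit0 -> P1=[3,0,7,5,1,6](2) P2=[0,5,6,5,0,4](1)
Move 6: P2 pit5 -> P1=[4,1,8,5,1,6](2) P2=[0,5,6,5,0,0](2)
Move 7: P2 pit3 -> P1=[5,2,8,5,1,6](2) P2=[0,5,6,0,1,1](3)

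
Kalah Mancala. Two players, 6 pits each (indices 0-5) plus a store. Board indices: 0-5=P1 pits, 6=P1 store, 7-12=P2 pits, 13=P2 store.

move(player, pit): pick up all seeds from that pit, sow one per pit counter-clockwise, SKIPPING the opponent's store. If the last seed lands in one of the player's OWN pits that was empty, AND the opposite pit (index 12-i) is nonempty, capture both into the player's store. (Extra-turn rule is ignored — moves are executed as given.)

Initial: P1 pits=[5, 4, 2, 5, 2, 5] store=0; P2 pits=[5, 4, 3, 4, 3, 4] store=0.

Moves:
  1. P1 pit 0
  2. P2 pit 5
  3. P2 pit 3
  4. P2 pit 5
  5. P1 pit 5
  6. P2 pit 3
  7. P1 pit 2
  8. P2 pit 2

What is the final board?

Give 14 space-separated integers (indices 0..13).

Answer: 2 6 0 7 4 1 2 6 5 0 1 7 1 4

Derivation:
Move 1: P1 pit0 -> P1=[0,5,3,6,3,6](0) P2=[5,4,3,4,3,4](0)
Move 2: P2 pit5 -> P1=[1,6,4,6,3,6](0) P2=[5,4,3,4,3,0](1)
Move 3: P2 pit3 -> P1=[2,6,4,6,3,6](0) P2=[5,4,3,0,4,1](2)
Move 4: P2 pit5 -> P1=[2,6,4,6,3,6](0) P2=[5,4,3,0,4,0](3)
Move 5: P1 pit5 -> P1=[2,6,4,6,3,0](1) P2=[6,5,4,1,5,0](3)
Move 6: P2 pit3 -> P1=[2,6,4,6,3,0](1) P2=[6,5,4,0,6,0](3)
Move 7: P1 pit2 -> P1=[2,6,0,7,4,1](2) P2=[6,5,4,0,6,0](3)
Move 8: P2 pit2 -> P1=[2,6,0,7,4,1](2) P2=[6,5,0,1,7,1](4)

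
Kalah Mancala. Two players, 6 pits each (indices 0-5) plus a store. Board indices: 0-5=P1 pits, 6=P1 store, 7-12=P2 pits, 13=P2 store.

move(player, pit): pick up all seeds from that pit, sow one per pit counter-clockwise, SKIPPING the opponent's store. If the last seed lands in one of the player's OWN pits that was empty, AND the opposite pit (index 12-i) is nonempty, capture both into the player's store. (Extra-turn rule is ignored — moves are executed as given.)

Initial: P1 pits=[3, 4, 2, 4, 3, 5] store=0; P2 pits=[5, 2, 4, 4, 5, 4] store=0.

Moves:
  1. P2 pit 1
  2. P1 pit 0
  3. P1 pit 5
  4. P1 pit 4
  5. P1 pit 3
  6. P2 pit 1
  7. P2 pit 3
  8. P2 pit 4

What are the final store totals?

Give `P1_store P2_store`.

Answer: 3 2

Derivation:
Move 1: P2 pit1 -> P1=[3,4,2,4,3,5](0) P2=[5,0,5,5,5,4](0)
Move 2: P1 pit0 -> P1=[0,5,3,5,3,5](0) P2=[5,0,5,5,5,4](0)
Move 3: P1 pit5 -> P1=[0,5,3,5,3,0](1) P2=[6,1,6,6,5,4](0)
Move 4: P1 pit4 -> P1=[0,5,3,5,0,1](2) P2=[7,1,6,6,5,4](0)
Move 5: P1 pit3 -> P1=[0,5,3,0,1,2](3) P2=[8,2,6,6,5,4](0)
Move 6: P2 pit1 -> P1=[0,5,3,0,1,2](3) P2=[8,0,7,7,5,4](0)
Move 7: P2 pit3 -> P1=[1,6,4,1,1,2](3) P2=[8,0,7,0,6,5](1)
Move 8: P2 pit4 -> P1=[2,7,5,2,1,2](3) P2=[8,0,7,0,0,6](2)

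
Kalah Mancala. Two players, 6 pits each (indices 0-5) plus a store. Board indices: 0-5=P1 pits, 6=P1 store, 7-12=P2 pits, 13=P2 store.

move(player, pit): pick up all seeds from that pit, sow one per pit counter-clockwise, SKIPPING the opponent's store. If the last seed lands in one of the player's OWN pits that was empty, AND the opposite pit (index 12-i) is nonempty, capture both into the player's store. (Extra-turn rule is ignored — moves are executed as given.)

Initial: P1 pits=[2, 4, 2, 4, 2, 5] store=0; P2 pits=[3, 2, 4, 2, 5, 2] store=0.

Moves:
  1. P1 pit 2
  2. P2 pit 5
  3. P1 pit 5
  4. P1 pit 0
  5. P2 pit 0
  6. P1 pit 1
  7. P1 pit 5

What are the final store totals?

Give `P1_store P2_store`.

Move 1: P1 pit2 -> P1=[2,4,0,5,3,5](0) P2=[3,2,4,2,5,2](0)
Move 2: P2 pit5 -> P1=[3,4,0,5,3,5](0) P2=[3,2,4,2,5,0](1)
Move 3: P1 pit5 -> P1=[3,4,0,5,3,0](1) P2=[4,3,5,3,5,0](1)
Move 4: P1 pit0 -> P1=[0,5,1,6,3,0](1) P2=[4,3,5,3,5,0](1)
Move 5: P2 pit0 -> P1=[0,5,1,6,3,0](1) P2=[0,4,6,4,6,0](1)
Move 6: P1 pit1 -> P1=[0,0,2,7,4,1](2) P2=[0,4,6,4,6,0](1)
Move 7: P1 pit5 -> P1=[0,0,2,7,4,0](3) P2=[0,4,6,4,6,0](1)

Answer: 3 1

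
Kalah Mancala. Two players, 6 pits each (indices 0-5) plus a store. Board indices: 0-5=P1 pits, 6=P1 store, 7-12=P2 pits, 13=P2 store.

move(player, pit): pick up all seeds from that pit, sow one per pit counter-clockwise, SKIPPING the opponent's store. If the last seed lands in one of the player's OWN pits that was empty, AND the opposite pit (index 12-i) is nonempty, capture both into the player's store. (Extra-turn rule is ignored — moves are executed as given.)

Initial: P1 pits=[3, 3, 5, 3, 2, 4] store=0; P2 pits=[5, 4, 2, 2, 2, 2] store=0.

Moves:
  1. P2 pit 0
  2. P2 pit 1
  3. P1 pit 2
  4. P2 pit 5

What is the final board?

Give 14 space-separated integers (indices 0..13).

Answer: 4 4 1 4 3 5 1 1 0 4 4 4 0 2

Derivation:
Move 1: P2 pit0 -> P1=[3,3,5,3,2,4](0) P2=[0,5,3,3,3,3](0)
Move 2: P2 pit1 -> P1=[3,3,5,3,2,4](0) P2=[0,0,4,4,4,4](1)
Move 3: P1 pit2 -> P1=[3,3,0,4,3,5](1) P2=[1,0,4,4,4,4](1)
Move 4: P2 pit5 -> P1=[4,4,1,4,3,5](1) P2=[1,0,4,4,4,0](2)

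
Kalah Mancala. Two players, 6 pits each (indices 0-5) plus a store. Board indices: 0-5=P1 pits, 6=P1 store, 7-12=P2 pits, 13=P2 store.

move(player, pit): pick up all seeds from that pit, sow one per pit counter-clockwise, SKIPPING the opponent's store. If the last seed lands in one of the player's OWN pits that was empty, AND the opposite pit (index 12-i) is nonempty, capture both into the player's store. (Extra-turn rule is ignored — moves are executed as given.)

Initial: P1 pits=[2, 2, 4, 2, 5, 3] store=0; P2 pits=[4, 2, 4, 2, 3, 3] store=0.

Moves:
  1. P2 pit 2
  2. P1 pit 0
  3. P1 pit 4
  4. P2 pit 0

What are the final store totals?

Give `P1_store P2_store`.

Answer: 1 1

Derivation:
Move 1: P2 pit2 -> P1=[2,2,4,2,5,3](0) P2=[4,2,0,3,4,4](1)
Move 2: P1 pit0 -> P1=[0,3,5,2,5,3](0) P2=[4,2,0,3,4,4](1)
Move 3: P1 pit4 -> P1=[0,3,5,2,0,4](1) P2=[5,3,1,3,4,4](1)
Move 4: P2 pit0 -> P1=[0,3,5,2,0,4](1) P2=[0,4,2,4,5,5](1)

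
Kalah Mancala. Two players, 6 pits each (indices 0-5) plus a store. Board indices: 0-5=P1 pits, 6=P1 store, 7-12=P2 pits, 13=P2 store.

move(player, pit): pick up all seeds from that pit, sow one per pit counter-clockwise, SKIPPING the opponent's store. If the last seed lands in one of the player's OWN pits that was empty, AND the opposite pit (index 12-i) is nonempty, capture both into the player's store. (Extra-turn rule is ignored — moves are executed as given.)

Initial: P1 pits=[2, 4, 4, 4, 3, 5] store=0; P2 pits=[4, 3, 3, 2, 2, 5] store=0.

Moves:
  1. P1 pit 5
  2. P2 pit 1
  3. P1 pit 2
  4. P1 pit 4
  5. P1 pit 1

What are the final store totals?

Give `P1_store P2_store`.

Move 1: P1 pit5 -> P1=[2,4,4,4,3,0](1) P2=[5,4,4,3,2,5](0)
Move 2: P2 pit1 -> P1=[2,4,4,4,3,0](1) P2=[5,0,5,4,3,6](0)
Move 3: P1 pit2 -> P1=[2,4,0,5,4,1](2) P2=[5,0,5,4,3,6](0)
Move 4: P1 pit4 -> P1=[2,4,0,5,0,2](3) P2=[6,1,5,4,3,6](0)
Move 5: P1 pit1 -> P1=[2,0,1,6,1,3](3) P2=[6,1,5,4,3,6](0)

Answer: 3 0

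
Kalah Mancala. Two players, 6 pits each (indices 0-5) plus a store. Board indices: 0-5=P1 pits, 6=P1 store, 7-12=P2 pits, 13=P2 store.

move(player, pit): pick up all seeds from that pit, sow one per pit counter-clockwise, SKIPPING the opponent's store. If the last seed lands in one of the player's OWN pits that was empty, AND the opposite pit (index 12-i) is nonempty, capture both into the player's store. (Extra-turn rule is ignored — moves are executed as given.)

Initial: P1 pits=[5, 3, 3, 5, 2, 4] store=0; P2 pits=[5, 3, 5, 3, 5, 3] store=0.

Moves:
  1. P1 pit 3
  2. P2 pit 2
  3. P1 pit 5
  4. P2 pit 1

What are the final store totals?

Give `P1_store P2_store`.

Answer: 2 2

Derivation:
Move 1: P1 pit3 -> P1=[5,3,3,0,3,5](1) P2=[6,4,5,3,5,3](0)
Move 2: P2 pit2 -> P1=[6,3,3,0,3,5](1) P2=[6,4,0,4,6,4](1)
Move 3: P1 pit5 -> P1=[6,3,3,0,3,0](2) P2=[7,5,1,5,6,4](1)
Move 4: P2 pit1 -> P1=[6,3,3,0,3,0](2) P2=[7,0,2,6,7,5](2)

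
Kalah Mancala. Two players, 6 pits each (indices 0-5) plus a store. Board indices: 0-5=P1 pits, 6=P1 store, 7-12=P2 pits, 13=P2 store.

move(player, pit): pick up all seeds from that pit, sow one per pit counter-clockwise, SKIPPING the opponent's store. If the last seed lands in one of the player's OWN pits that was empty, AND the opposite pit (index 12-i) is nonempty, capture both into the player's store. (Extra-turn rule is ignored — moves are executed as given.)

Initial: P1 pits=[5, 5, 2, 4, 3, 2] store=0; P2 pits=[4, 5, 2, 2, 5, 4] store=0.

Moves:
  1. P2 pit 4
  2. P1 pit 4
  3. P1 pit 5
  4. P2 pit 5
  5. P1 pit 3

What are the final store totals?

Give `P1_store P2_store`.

Answer: 3 2

Derivation:
Move 1: P2 pit4 -> P1=[6,6,3,4,3,2](0) P2=[4,5,2,2,0,5](1)
Move 2: P1 pit4 -> P1=[6,6,3,4,0,3](1) P2=[5,5,2,2,0,5](1)
Move 3: P1 pit5 -> P1=[6,6,3,4,0,0](2) P2=[6,6,2,2,0,5](1)
Move 4: P2 pit5 -> P1=[7,7,4,5,0,0](2) P2=[6,6,2,2,0,0](2)
Move 5: P1 pit3 -> P1=[7,7,4,0,1,1](3) P2=[7,7,2,2,0,0](2)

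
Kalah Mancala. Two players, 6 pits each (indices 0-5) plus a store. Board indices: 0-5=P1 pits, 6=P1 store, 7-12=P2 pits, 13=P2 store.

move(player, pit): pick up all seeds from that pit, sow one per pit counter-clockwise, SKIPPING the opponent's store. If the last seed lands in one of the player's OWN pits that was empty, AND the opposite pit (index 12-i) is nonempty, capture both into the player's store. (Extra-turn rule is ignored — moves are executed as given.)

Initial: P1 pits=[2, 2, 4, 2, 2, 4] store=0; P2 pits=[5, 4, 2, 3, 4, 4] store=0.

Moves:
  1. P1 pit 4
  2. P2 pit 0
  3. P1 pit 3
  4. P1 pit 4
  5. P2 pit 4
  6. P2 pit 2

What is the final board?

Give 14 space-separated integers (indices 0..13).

Move 1: P1 pit4 -> P1=[2,2,4,2,0,5](1) P2=[5,4,2,3,4,4](0)
Move 2: P2 pit0 -> P1=[2,2,4,2,0,5](1) P2=[0,5,3,4,5,5](0)
Move 3: P1 pit3 -> P1=[2,2,4,0,1,6](1) P2=[0,5,3,4,5,5](0)
Move 4: P1 pit4 -> P1=[2,2,4,0,0,7](1) P2=[0,5,3,4,5,5](0)
Move 5: P2 pit4 -> P1=[3,3,5,0,0,7](1) P2=[0,5,3,4,0,6](1)
Move 6: P2 pit2 -> P1=[3,3,5,0,0,7](1) P2=[0,5,0,5,1,7](1)

Answer: 3 3 5 0 0 7 1 0 5 0 5 1 7 1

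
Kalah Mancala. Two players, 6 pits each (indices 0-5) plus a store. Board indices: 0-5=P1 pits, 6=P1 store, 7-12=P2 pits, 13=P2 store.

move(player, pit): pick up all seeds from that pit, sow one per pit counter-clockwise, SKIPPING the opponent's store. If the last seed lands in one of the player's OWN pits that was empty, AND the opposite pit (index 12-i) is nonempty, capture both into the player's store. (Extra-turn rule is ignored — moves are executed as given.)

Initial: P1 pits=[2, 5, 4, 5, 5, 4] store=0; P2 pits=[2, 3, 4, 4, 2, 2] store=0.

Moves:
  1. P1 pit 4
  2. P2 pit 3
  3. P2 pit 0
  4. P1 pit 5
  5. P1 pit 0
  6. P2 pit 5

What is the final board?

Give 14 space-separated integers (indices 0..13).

Move 1: P1 pit4 -> P1=[2,5,4,5,0,5](1) P2=[3,4,5,4,2,2](0)
Move 2: P2 pit3 -> P1=[3,5,4,5,0,5](1) P2=[3,4,5,0,3,3](1)
Move 3: P2 pit0 -> P1=[3,5,0,5,0,5](1) P2=[0,5,6,0,3,3](6)
Move 4: P1 pit5 -> P1=[3,5,0,5,0,0](2) P2=[1,6,7,1,3,3](6)
Move 5: P1 pit0 -> P1=[0,6,1,6,0,0](2) P2=[1,6,7,1,3,3](6)
Move 6: P2 pit5 -> P1=[1,7,1,6,0,0](2) P2=[1,6,7,1,3,0](7)

Answer: 1 7 1 6 0 0 2 1 6 7 1 3 0 7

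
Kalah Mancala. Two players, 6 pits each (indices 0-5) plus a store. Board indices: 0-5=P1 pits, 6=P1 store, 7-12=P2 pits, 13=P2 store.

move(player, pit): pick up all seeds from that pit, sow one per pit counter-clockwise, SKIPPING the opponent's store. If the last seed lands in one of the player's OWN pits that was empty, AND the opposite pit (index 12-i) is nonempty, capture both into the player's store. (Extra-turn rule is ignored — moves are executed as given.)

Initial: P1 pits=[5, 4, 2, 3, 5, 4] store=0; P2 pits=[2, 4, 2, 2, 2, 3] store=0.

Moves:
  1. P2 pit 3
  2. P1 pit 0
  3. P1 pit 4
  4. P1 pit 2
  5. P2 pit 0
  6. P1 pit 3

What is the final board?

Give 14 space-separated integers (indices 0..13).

Move 1: P2 pit3 -> P1=[5,4,2,3,5,4](0) P2=[2,4,2,0,3,4](0)
Move 2: P1 pit0 -> P1=[0,5,3,4,6,5](0) P2=[2,4,2,0,3,4](0)
Move 3: P1 pit4 -> P1=[0,5,3,4,0,6](1) P2=[3,5,3,1,3,4](0)
Move 4: P1 pit2 -> P1=[0,5,0,5,1,7](1) P2=[3,5,3,1,3,4](0)
Move 5: P2 pit0 -> P1=[0,5,0,5,1,7](1) P2=[0,6,4,2,3,4](0)
Move 6: P1 pit3 -> P1=[0,5,0,0,2,8](2) P2=[1,7,4,2,3,4](0)

Answer: 0 5 0 0 2 8 2 1 7 4 2 3 4 0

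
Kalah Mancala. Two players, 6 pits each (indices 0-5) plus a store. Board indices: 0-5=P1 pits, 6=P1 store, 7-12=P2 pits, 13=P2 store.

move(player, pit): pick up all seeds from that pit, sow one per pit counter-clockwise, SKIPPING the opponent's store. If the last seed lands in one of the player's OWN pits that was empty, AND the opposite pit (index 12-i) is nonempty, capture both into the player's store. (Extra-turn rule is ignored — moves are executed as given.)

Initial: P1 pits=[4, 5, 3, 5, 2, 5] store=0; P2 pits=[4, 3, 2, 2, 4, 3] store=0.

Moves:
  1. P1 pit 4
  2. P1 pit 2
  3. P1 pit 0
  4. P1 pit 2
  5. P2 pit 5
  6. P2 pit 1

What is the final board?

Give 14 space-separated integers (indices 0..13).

Answer: 1 7 0 8 2 7 1 4 0 3 3 5 0 1

Derivation:
Move 1: P1 pit4 -> P1=[4,5,3,5,0,6](1) P2=[4,3,2,2,4,3](0)
Move 2: P1 pit2 -> P1=[4,5,0,6,1,7](1) P2=[4,3,2,2,4,3](0)
Move 3: P1 pit0 -> P1=[0,6,1,7,2,7](1) P2=[4,3,2,2,4,3](0)
Move 4: P1 pit2 -> P1=[0,6,0,8,2,7](1) P2=[4,3,2,2,4,3](0)
Move 5: P2 pit5 -> P1=[1,7,0,8,2,7](1) P2=[4,3,2,2,4,0](1)
Move 6: P2 pit1 -> P1=[1,7,0,8,2,7](1) P2=[4,0,3,3,5,0](1)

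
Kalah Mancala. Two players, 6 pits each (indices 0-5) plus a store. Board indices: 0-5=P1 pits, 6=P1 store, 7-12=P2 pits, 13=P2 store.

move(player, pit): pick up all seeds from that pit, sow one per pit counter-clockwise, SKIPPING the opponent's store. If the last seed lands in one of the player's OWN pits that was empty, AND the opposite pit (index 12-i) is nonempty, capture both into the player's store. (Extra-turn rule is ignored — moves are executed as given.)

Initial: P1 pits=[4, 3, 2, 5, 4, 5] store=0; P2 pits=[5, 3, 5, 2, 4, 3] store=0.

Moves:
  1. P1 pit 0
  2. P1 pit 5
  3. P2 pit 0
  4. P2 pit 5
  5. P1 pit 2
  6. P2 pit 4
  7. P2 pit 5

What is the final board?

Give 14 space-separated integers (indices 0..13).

Answer: 2 6 1 7 6 1 2 0 5 7 4 0 0 4

Derivation:
Move 1: P1 pit0 -> P1=[0,4,3,6,5,5](0) P2=[5,3,5,2,4,3](0)
Move 2: P1 pit5 -> P1=[0,4,3,6,5,0](1) P2=[6,4,6,3,4,3](0)
Move 3: P2 pit0 -> P1=[0,4,3,6,5,0](1) P2=[0,5,7,4,5,4](1)
Move 4: P2 pit5 -> P1=[1,5,4,6,5,0](1) P2=[0,5,7,4,5,0](2)
Move 5: P1 pit2 -> P1=[1,5,0,7,6,1](2) P2=[0,5,7,4,5,0](2)
Move 6: P2 pit4 -> P1=[2,6,1,7,6,1](2) P2=[0,5,7,4,0,1](3)
Move 7: P2 pit5 -> P1=[2,6,1,7,6,1](2) P2=[0,5,7,4,0,0](4)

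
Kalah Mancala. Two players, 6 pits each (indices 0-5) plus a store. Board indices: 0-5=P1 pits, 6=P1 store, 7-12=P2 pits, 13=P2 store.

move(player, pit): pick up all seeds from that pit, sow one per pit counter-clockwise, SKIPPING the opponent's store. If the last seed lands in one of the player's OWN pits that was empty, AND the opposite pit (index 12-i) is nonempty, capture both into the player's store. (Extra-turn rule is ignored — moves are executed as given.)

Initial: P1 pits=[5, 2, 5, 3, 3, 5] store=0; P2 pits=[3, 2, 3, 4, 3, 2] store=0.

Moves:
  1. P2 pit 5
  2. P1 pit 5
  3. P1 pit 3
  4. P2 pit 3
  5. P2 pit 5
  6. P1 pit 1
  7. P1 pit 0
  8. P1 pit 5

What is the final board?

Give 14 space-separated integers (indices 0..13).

Answer: 0 1 7 2 6 0 4 6 3 4 0 4 0 3

Derivation:
Move 1: P2 pit5 -> P1=[6,2,5,3,3,5](0) P2=[3,2,3,4,3,0](1)
Move 2: P1 pit5 -> P1=[6,2,5,3,3,0](1) P2=[4,3,4,5,3,0](1)
Move 3: P1 pit3 -> P1=[6,2,5,0,4,1](2) P2=[4,3,4,5,3,0](1)
Move 4: P2 pit3 -> P1=[7,3,5,0,4,1](2) P2=[4,3,4,0,4,1](2)
Move 5: P2 pit5 -> P1=[7,3,5,0,4,1](2) P2=[4,3,4,0,4,0](3)
Move 6: P1 pit1 -> P1=[7,0,6,1,5,1](2) P2=[4,3,4,0,4,0](3)
Move 7: P1 pit0 -> P1=[0,1,7,2,6,2](3) P2=[5,3,4,0,4,0](3)
Move 8: P1 pit5 -> P1=[0,1,7,2,6,0](4) P2=[6,3,4,0,4,0](3)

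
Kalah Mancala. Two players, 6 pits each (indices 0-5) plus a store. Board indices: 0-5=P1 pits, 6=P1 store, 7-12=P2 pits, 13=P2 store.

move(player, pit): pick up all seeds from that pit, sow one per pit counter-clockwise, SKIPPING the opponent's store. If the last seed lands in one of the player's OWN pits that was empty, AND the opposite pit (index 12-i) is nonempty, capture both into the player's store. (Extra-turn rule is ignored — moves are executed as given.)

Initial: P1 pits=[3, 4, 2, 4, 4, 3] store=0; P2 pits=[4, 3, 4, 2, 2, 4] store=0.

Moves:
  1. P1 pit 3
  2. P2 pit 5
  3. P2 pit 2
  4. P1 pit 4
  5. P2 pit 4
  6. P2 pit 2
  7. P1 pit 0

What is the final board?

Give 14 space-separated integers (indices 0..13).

Answer: 0 6 4 1 1 6 2 6 4 0 4 0 2 3

Derivation:
Move 1: P1 pit3 -> P1=[3,4,2,0,5,4](1) P2=[5,3,4,2,2,4](0)
Move 2: P2 pit5 -> P1=[4,5,3,0,5,4](1) P2=[5,3,4,2,2,0](1)
Move 3: P2 pit2 -> P1=[4,5,3,0,5,4](1) P2=[5,3,0,3,3,1](2)
Move 4: P1 pit4 -> P1=[4,5,3,0,0,5](2) P2=[6,4,1,3,3,1](2)
Move 5: P2 pit4 -> P1=[5,5,3,0,0,5](2) P2=[6,4,1,3,0,2](3)
Move 6: P2 pit2 -> P1=[5,5,3,0,0,5](2) P2=[6,4,0,4,0,2](3)
Move 7: P1 pit0 -> P1=[0,6,4,1,1,6](2) P2=[6,4,0,4,0,2](3)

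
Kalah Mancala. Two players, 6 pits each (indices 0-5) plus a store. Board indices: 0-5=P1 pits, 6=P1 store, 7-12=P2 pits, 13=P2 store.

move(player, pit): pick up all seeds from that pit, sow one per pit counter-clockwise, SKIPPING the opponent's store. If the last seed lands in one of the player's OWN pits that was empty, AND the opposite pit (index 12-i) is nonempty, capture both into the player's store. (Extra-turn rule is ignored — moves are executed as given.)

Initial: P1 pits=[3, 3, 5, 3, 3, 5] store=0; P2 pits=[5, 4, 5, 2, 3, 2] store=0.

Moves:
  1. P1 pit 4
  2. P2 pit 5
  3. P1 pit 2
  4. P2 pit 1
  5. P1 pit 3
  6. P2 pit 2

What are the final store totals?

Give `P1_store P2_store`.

Move 1: P1 pit4 -> P1=[3,3,5,3,0,6](1) P2=[6,4,5,2,3,2](0)
Move 2: P2 pit5 -> P1=[4,3,5,3,0,6](1) P2=[6,4,5,2,3,0](1)
Move 3: P1 pit2 -> P1=[4,3,0,4,1,7](2) P2=[7,4,5,2,3,0](1)
Move 4: P2 pit1 -> P1=[0,3,0,4,1,7](2) P2=[7,0,6,3,4,0](6)
Move 5: P1 pit3 -> P1=[0,3,0,0,2,8](3) P2=[8,0,6,3,4,0](6)
Move 6: P2 pit2 -> P1=[1,4,0,0,2,8](3) P2=[8,0,0,4,5,1](7)

Answer: 3 7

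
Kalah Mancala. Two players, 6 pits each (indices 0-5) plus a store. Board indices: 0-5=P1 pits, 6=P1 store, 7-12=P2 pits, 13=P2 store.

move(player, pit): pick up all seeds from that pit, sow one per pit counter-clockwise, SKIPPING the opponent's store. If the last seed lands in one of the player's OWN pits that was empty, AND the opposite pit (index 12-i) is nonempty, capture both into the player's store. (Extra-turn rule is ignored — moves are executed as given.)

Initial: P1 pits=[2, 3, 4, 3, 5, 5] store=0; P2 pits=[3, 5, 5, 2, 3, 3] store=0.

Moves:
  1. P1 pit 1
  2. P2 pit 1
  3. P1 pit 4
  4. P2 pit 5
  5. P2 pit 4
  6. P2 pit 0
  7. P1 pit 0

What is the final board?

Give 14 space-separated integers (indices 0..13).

Answer: 0 1 7 5 0 6 4 0 0 8 5 0 1 6

Derivation:
Move 1: P1 pit1 -> P1=[2,0,5,4,6,5](0) P2=[3,5,5,2,3,3](0)
Move 2: P2 pit1 -> P1=[2,0,5,4,6,5](0) P2=[3,0,6,3,4,4](1)
Move 3: P1 pit4 -> P1=[2,0,5,4,0,6](1) P2=[4,1,7,4,4,4](1)
Move 4: P2 pit5 -> P1=[3,1,6,4,0,6](1) P2=[4,1,7,4,4,0](2)
Move 5: P2 pit4 -> P1=[4,2,6,4,0,6](1) P2=[4,1,7,4,0,1](3)
Move 6: P2 pit0 -> P1=[4,0,6,4,0,6](1) P2=[0,2,8,5,0,1](6)
Move 7: P1 pit0 -> P1=[0,1,7,5,0,6](4) P2=[0,0,8,5,0,1](6)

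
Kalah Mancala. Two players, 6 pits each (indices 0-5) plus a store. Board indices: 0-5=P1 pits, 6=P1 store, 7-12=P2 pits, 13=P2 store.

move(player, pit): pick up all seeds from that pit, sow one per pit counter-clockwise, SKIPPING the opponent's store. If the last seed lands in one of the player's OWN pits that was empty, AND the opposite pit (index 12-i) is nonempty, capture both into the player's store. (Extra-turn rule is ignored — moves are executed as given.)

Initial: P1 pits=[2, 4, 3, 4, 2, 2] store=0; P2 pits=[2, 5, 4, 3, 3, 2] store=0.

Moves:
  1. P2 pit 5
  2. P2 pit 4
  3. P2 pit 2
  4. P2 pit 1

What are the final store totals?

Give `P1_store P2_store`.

Answer: 0 4

Derivation:
Move 1: P2 pit5 -> P1=[3,4,3,4,2,2](0) P2=[2,5,4,3,3,0](1)
Move 2: P2 pit4 -> P1=[4,4,3,4,2,2](0) P2=[2,5,4,3,0,1](2)
Move 3: P2 pit2 -> P1=[4,4,3,4,2,2](0) P2=[2,5,0,4,1,2](3)
Move 4: P2 pit1 -> P1=[4,4,3,4,2,2](0) P2=[2,0,1,5,2,3](4)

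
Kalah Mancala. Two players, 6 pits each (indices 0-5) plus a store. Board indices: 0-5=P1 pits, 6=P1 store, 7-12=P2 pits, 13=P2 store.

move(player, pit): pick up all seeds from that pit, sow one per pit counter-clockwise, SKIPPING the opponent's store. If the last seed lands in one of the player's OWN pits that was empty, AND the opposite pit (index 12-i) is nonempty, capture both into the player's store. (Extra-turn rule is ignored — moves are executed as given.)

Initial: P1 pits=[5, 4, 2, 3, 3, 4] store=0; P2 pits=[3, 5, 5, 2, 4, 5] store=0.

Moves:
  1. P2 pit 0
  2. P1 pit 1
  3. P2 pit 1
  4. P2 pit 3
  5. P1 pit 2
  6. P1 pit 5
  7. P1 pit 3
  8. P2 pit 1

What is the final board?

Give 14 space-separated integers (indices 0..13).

Move 1: P2 pit0 -> P1=[5,4,2,3,3,4](0) P2=[0,6,6,3,4,5](0)
Move 2: P1 pit1 -> P1=[5,0,3,4,4,5](0) P2=[0,6,6,3,4,5](0)
Move 3: P2 pit1 -> P1=[6,0,3,4,4,5](0) P2=[0,0,7,4,5,6](1)
Move 4: P2 pit3 -> P1=[7,0,3,4,4,5](0) P2=[0,0,7,0,6,7](2)
Move 5: P1 pit2 -> P1=[7,0,0,5,5,6](0) P2=[0,0,7,0,6,7](2)
Move 6: P1 pit5 -> P1=[7,0,0,5,5,0](1) P2=[1,1,8,1,7,7](2)
Move 7: P1 pit3 -> P1=[7,0,0,0,6,1](2) P2=[2,2,8,1,7,7](2)
Move 8: P2 pit1 -> P1=[7,0,0,0,6,1](2) P2=[2,0,9,2,7,7](2)

Answer: 7 0 0 0 6 1 2 2 0 9 2 7 7 2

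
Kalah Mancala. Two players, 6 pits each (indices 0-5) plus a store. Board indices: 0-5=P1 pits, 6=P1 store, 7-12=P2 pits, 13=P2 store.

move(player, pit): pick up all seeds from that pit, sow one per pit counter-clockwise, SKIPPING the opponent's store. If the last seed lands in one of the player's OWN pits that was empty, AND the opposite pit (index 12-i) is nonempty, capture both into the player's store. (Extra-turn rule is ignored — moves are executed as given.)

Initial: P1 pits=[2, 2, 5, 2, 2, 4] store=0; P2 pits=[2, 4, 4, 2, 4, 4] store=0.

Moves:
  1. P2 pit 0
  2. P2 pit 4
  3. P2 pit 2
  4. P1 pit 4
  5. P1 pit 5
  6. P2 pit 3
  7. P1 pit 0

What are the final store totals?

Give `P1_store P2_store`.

Move 1: P2 pit0 -> P1=[2,2,5,2,2,4](0) P2=[0,5,5,2,4,4](0)
Move 2: P2 pit4 -> P1=[3,3,5,2,2,4](0) P2=[0,5,5,2,0,5](1)
Move 3: P2 pit2 -> P1=[4,3,5,2,2,4](0) P2=[0,5,0,3,1,6](2)
Move 4: P1 pit4 -> P1=[4,3,5,2,0,5](1) P2=[0,5,0,3,1,6](2)
Move 5: P1 pit5 -> P1=[4,3,5,2,0,0](2) P2=[1,6,1,4,1,6](2)
Move 6: P2 pit3 -> P1=[5,3,5,2,0,0](2) P2=[1,6,1,0,2,7](3)
Move 7: P1 pit0 -> P1=[0,4,6,3,1,0](4) P2=[0,6,1,0,2,7](3)

Answer: 4 3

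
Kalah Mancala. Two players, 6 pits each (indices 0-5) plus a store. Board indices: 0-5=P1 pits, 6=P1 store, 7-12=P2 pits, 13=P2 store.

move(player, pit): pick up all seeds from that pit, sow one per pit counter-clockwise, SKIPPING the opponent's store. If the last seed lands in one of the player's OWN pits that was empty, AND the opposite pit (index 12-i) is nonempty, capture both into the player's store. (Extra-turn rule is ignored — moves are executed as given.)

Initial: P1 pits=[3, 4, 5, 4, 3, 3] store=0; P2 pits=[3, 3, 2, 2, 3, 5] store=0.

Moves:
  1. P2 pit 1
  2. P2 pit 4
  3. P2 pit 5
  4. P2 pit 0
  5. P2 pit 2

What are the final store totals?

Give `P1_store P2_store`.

Move 1: P2 pit1 -> P1=[3,4,5,4,3,3](0) P2=[3,0,3,3,4,5](0)
Move 2: P2 pit4 -> P1=[4,5,5,4,3,3](0) P2=[3,0,3,3,0,6](1)
Move 3: P2 pit5 -> P1=[5,6,6,5,4,3](0) P2=[3,0,3,3,0,0](2)
Move 4: P2 pit0 -> P1=[5,6,6,5,4,3](0) P2=[0,1,4,4,0,0](2)
Move 5: P2 pit2 -> P1=[5,6,6,5,4,3](0) P2=[0,1,0,5,1,1](3)

Answer: 0 3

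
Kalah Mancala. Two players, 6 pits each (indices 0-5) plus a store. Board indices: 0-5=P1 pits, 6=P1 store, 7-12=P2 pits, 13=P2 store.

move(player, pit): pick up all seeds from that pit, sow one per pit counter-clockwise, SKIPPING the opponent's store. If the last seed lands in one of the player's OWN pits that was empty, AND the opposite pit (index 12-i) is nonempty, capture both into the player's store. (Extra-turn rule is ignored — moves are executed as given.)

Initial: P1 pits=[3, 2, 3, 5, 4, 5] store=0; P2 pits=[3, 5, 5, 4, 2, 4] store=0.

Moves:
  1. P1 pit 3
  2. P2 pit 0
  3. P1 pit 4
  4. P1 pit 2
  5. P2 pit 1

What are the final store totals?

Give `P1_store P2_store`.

Answer: 2 1

Derivation:
Move 1: P1 pit3 -> P1=[3,2,3,0,5,6](1) P2=[4,6,5,4,2,4](0)
Move 2: P2 pit0 -> P1=[3,2,3,0,5,6](1) P2=[0,7,6,5,3,4](0)
Move 3: P1 pit4 -> P1=[3,2,3,0,0,7](2) P2=[1,8,7,5,3,4](0)
Move 4: P1 pit2 -> P1=[3,2,0,1,1,8](2) P2=[1,8,7,5,3,4](0)
Move 5: P2 pit1 -> P1=[4,3,1,1,1,8](2) P2=[1,0,8,6,4,5](1)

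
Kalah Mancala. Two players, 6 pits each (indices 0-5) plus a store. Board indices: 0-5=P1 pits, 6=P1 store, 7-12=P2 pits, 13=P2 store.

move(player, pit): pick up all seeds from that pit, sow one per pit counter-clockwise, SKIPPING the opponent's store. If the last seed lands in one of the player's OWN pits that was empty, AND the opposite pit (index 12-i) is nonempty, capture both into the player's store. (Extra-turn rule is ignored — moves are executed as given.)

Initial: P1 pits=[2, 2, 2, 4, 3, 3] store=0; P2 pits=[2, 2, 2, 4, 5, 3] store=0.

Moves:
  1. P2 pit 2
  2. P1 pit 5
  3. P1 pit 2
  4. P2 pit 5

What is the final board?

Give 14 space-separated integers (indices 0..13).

Move 1: P2 pit2 -> P1=[2,2,2,4,3,3](0) P2=[2,2,0,5,6,3](0)
Move 2: P1 pit5 -> P1=[2,2,2,4,3,0](1) P2=[3,3,0,5,6,3](0)
Move 3: P1 pit2 -> P1=[2,2,0,5,4,0](1) P2=[3,3,0,5,6,3](0)
Move 4: P2 pit5 -> P1=[3,3,0,5,4,0](1) P2=[3,3,0,5,6,0](1)

Answer: 3 3 0 5 4 0 1 3 3 0 5 6 0 1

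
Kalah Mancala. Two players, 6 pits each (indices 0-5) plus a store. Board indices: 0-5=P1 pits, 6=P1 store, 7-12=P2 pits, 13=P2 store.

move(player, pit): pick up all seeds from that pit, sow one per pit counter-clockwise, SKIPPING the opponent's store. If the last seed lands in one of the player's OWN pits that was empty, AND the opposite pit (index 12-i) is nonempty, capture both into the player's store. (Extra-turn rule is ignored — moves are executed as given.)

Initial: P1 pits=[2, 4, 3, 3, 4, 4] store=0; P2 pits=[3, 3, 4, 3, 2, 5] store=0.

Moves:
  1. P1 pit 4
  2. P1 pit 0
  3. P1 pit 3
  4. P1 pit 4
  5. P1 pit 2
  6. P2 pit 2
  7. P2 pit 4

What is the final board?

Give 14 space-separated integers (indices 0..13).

Move 1: P1 pit4 -> P1=[2,4,3,3,0,5](1) P2=[4,4,4,3,2,5](0)
Move 2: P1 pit0 -> P1=[0,5,4,3,0,5](1) P2=[4,4,4,3,2,5](0)
Move 3: P1 pit3 -> P1=[0,5,4,0,1,6](2) P2=[4,4,4,3,2,5](0)
Move 4: P1 pit4 -> P1=[0,5,4,0,0,7](2) P2=[4,4,4,3,2,5](0)
Move 5: P1 pit2 -> P1=[0,5,0,1,1,8](3) P2=[4,4,4,3,2,5](0)
Move 6: P2 pit2 -> P1=[0,5,0,1,1,8](3) P2=[4,4,0,4,3,6](1)
Move 7: P2 pit4 -> P1=[1,5,0,1,1,8](3) P2=[4,4,0,4,0,7](2)

Answer: 1 5 0 1 1 8 3 4 4 0 4 0 7 2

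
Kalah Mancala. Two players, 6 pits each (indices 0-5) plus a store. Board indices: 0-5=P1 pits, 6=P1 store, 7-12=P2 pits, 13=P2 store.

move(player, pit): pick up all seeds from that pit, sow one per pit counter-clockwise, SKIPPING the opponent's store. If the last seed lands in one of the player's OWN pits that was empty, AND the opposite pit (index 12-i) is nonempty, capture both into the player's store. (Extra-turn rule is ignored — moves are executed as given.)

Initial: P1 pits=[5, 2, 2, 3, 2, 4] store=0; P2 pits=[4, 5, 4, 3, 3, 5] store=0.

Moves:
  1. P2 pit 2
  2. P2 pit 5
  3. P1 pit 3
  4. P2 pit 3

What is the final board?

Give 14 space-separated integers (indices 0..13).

Move 1: P2 pit2 -> P1=[5,2,2,3,2,4](0) P2=[4,5,0,4,4,6](1)
Move 2: P2 pit5 -> P1=[6,3,3,4,3,4](0) P2=[4,5,0,4,4,0](2)
Move 3: P1 pit3 -> P1=[6,3,3,0,4,5](1) P2=[5,5,0,4,4,0](2)
Move 4: P2 pit3 -> P1=[7,3,3,0,4,5](1) P2=[5,5,0,0,5,1](3)

Answer: 7 3 3 0 4 5 1 5 5 0 0 5 1 3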